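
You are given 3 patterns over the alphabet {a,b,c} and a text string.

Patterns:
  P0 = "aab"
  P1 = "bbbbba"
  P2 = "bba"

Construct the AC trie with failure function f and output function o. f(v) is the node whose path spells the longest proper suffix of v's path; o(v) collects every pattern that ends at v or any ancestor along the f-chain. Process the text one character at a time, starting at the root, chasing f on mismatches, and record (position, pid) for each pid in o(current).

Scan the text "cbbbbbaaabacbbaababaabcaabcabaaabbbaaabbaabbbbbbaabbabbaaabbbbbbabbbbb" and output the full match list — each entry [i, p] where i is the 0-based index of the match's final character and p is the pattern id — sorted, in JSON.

Construct AC machine:
Trie (insert patterns):
  0='ε' goto a→1 b→4
  1='a' goto a→2
  2='aa' goto b→3
  3='aab' goto ·  ←P0
  4='b' goto b→5
  5='bb' goto a→10 b→6
  6='bbb' goto b→7
  7='bbbb' goto b→8
  8='bbbbb' goto a→9
  9='bbbbba' goto ·  ←P1
  10='bba' goto ·  ←P2

BFS fail/out derivation:
  n1('a'): parent n0 fail=0; on 'a' 0 → fail=0;  out ∅∪∅=∅
  n4('b'): parent n0 fail=0; on 'b' 0 → fail=0;  out ∅∪∅=∅
  n2('aa'): parent n1 fail=0; on 'a' 0 → fail=1;  out ∅∪∅=∅
  n5('bb'): parent n4 fail=0; on 'b' 0 → fail=4;  out ∅∪∅=∅
  n3('aab'): parent n2 fail=1; on 'b' 1→0 → fail=4;  out {0}∪∅={0}
  n6('bbb'): parent n5 fail=4; on 'b' 4 → fail=5;  out ∅∪∅=∅
  n10('bba'): parent n5 fail=4; on 'a' 4→0 → fail=1;  out {2}∪∅={2}
  n7('bbbb'): parent n6 fail=5; on 'b' 5 → fail=6;  out ∅∪∅=∅
  n8('bbbbb'): parent n7 fail=6; on 'b' 6 → fail=7;  out ∅∪∅=∅
  n9('bbbbba'): parent n8 fail=7; on 'a' 7→6→5 → fail=10;  out {1}∪{2}={1,2}

Scan:
pos 0 'c': at 0
pos 1 'b': at 4
pos 2 'b': at 5
pos 3 'b': at 6
pos 4 'b': at 7
pos 5 'b': at 8
pos 6 'a': at 9  ** P1@[1:6],P2@[4:6]
pos 7 'a': at 2 (fail-walked)
pos 8 'a': at 2 (fail-walked)
pos 9 'b': at 3  ** P0@[7:9]
pos 10 'a': at 1 (fail-walked)
pos 11 'c': at 0 (fail-walked)
pos 12 'b': at 4
pos 13 'b': at 5
pos 14 'a': at 10  ** P2@[12:14]
pos 15 'a': at 2 (fail-walked)
pos 16 'b': at 3  ** P0@[14:16]
pos 17 'a': at 1 (fail-walked)
pos 18 'b': at 4 (fail-walked)
pos 19 'a': at 1 (fail-walked)
pos 20 'a': at 2
pos 21 'b': at 3  ** P0@[19:21]
pos 22 'c': at 0 (fail-walked)
pos 23 'a': at 1
pos 24 'a': at 2
pos 25 'b': at 3  ** P0@[23:25]
pos 26 'c': at 0 (fail-walked)
pos 27 'a': at 1
pos 28 'b': at 4 (fail-walked)
pos 29 'a': at 1 (fail-walked)
pos 30 'a': at 2
pos 31 'a': at 2 (fail-walked)
pos 32 'b': at 3  ** P0@[30:32]
pos 33 'b': at 5 (fail-walked)
pos 34 'b': at 6
pos 35 'a': at 10 (fail-walked)  ** P2@[33:35]
pos 36 'a': at 2 (fail-walked)
pos 37 'a': at 2 (fail-walked)
pos 38 'b': at 3  ** P0@[36:38]
pos 39 'b': at 5 (fail-walked)
pos 40 'a': at 10  ** P2@[38:40]
pos 41 'a': at 2 (fail-walked)
pos 42 'b': at 3  ** P0@[40:42]
pos 43 'b': at 5 (fail-walked)
pos 44 'b': at 6
pos 45 'b': at 7
pos 46 'b': at 8
pos 47 'b': at 8 (fail-walked)
pos 48 'a': at 9  ** P1@[43:48],P2@[46:48]
pos 49 'a': at 2 (fail-walked)
pos 50 'b': at 3  ** P0@[48:50]
pos 51 'b': at 5 (fail-walked)
pos 52 'a': at 10  ** P2@[50:52]
pos 53 'b': at 4 (fail-walked)
pos 54 'b': at 5
pos 55 'a': at 10  ** P2@[53:55]
pos 56 'a': at 2 (fail-walked)
pos 57 'a': at 2 (fail-walked)
pos 58 'b': at 3  ** P0@[56:58]
pos 59 'b': at 5 (fail-walked)
pos 60 'b': at 6
pos 61 'b': at 7
pos 62 'b': at 8
pos 63 'b': at 8 (fail-walked)
pos 64 'a': at 9  ** P1@[59:64],P2@[62:64]
pos 65 'b': at 4 (fail-walked)
pos 66 'b': at 5
pos 67 'b': at 6
pos 68 'b': at 7
pos 69 'b': at 8

Result: [[6,1],[6,2],[9,0],[14,2],[16,0],[21,0],[25,0],[32,0],[35,2],[38,0],[40,2],[42,0],[48,1],[48,2],[50,0],[52,2],[55,2],[58,0],[64,1],[64,2]]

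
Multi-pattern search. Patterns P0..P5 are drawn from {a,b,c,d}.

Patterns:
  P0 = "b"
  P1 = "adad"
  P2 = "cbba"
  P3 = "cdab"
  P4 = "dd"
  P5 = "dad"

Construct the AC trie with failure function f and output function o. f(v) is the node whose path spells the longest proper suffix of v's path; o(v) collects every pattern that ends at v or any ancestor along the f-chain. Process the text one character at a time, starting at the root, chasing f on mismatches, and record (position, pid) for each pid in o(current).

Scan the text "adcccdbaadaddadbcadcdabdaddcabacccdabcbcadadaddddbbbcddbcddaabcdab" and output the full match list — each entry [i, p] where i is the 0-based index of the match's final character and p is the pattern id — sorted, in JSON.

Construct AC machine:
Trie (insert patterns):
  0='ε' goto a→2 b→1 c→6 d→13
  1='b' goto ·  ←P0
  2='a' goto d→3
  3='ad' goto a→4
  4='ada' goto d→5
  5='adad' goto ·  ←P1
  6='c' goto b→7 d→10
  7='cb' goto b→8
  8='cbb' goto a→9
  9='cbba' goto ·  ←P2
  10='cd' goto a→11
  11='cda' goto b→12
  12='cdab' goto ·  ←P3
  13='d' goto a→15 d→14
  14='dd' goto ·  ←P4
  15='da' goto d→16
  16='dad' goto ·  ←P5

BFS fail/out derivation:
  fail(1) 'b': from fail(0)=0 chase 'b': 0 ⇒ 0;  out={0}∪out(0)={0}
  fail(2) 'a': from fail(0)=0 chase 'a': 0 ⇒ 0;  out=∅∪out(0)=∅
  fail(6) 'c': from fail(0)=0 chase 'c': 0 ⇒ 0;  out=∅∪out(0)=∅
  fail(13) 'd': from fail(0)=0 chase 'd': 0 ⇒ 0;  out=∅∪out(0)=∅
  fail(3) 'ad': from fail(2)=0 chase 'd': 0 ⇒ 13;  out=∅∪out(13)=∅
  fail(7) 'cb': from fail(6)=0 chase 'b': 0 ⇒ 1;  out=∅∪out(1)={0}
  fail(10) 'cd': from fail(6)=0 chase 'd': 0 ⇒ 13;  out=∅∪out(13)=∅
  fail(14) 'dd': from fail(13)=0 chase 'd': 0 ⇒ 13;  out={4}∪out(13)={4}
  fail(15) 'da': from fail(13)=0 chase 'a': 0 ⇒ 2;  out=∅∪out(2)=∅
  fail(4) 'ada': from fail(3)=13 chase 'a': 13 ⇒ 15;  out=∅∪out(15)=∅
  fail(8) 'cbb': from fail(7)=1 chase 'b': 1→0 ⇒ 1;  out=∅∪out(1)={0}
  fail(11) 'cda': from fail(10)=13 chase 'a': 13 ⇒ 15;  out=∅∪out(15)=∅
  fail(16) 'dad': from fail(15)=2 chase 'd': 2 ⇒ 3;  out={5}∪out(3)={5}
  fail(5) 'adad': from fail(4)=15 chase 'd': 15 ⇒ 16;  out={1}∪out(16)={1,5}
  fail(9) 'cbba': from fail(8)=1 chase 'a': 1→0 ⇒ 2;  out={2}∪out(2)={2}
  fail(12) 'cdab': from fail(11)=15 chase 'b': 15→2→0 ⇒ 1;  out={3}∪out(1)={0,3}

Scan:
[0] read 'a'  n0⇒n2
[1] read 'd'  n2⇒n3
[2] read 'c'  n3⇒n6 ·f
[3] read 'c'  n6⇒n6 ·f
[4] read 'c'  n6⇒n6 ·f
[5] read 'd'  n6⇒n10
[6] read 'b'  n10⇒n1 ·f  ** P0@[6:6]
[7] read 'a'  n1⇒n2 ·f
[8] read 'a'  n2⇒n2 ·f
[9] read 'd'  n2⇒n3
[10] read 'a'  n3⇒n4
[11] read 'd'  n4⇒n5  ** P1@[8:11],P5@[9:11]
[12] read 'd'  n5⇒n14 ·f  ** P4@[11:12]
[13] read 'a'  n14⇒n15 ·f
[14] read 'd'  n15⇒n16  ** P5@[12:14]
[15] read 'b'  n16⇒n1 ·f  ** P0@[15:15]
[16] read 'c'  n1⇒n6 ·f
[17] read 'a'  n6⇒n2 ·f
[18] read 'd'  n2⇒n3
[19] read 'c'  n3⇒n6 ·f
[20] read 'd'  n6⇒n10
[21] read 'a'  n10⇒n11
[22] read 'b'  n11⇒n12  ** P0@[22:22],P3@[19:22]
[23] read 'd'  n12⇒n13 ·f
[24] read 'a'  n13⇒n15
[25] read 'd'  n15⇒n16  ** P5@[23:25]
[26] read 'd'  n16⇒n14 ·f  ** P4@[25:26]
[27] read 'c'  n14⇒n6 ·f
[28] read 'a'  n6⇒n2 ·f
[29] read 'b'  n2⇒n1 ·f  ** P0@[29:29]
[30] read 'a'  n1⇒n2 ·f
[31] read 'c'  n2⇒n6 ·f
[32] read 'c'  n6⇒n6 ·f
[33] read 'c'  n6⇒n6 ·f
[34] read 'd'  n6⇒n10
[35] read 'a'  n10⇒n11
[36] read 'b'  n11⇒n12  ** P0@[36:36],P3@[33:36]
[37] read 'c'  n12⇒n6 ·f
[38] read 'b'  n6⇒n7  ** P0@[38:38]
[39] read 'c'  n7⇒n6 ·f
[40] read 'a'  n6⇒n2 ·f
[41] read 'd'  n2⇒n3
[42] read 'a'  n3⇒n4
[43] read 'd'  n4⇒n5  ** P1@[40:43],P5@[41:43]
[44] read 'a'  n5⇒n4 ·f
[45] read 'd'  n4⇒n5  ** P1@[42:45],P5@[43:45]
[46] read 'd'  n5⇒n14 ·f  ** P4@[45:46]
[47] read 'd'  n14⇒n14 ·f  ** P4@[46:47]
[48] read 'd'  n14⇒n14 ·f  ** P4@[47:48]
[49] read 'b'  n14⇒n1 ·f  ** P0@[49:49]
[50] read 'b'  n1⇒n1 ·f  ** P0@[50:50]
[51] read 'b'  n1⇒n1 ·f  ** P0@[51:51]
[52] read 'c'  n1⇒n6 ·f
[53] read 'd'  n6⇒n10
[54] read 'd'  n10⇒n14 ·f  ** P4@[53:54]
[55] read 'b'  n14⇒n1 ·f  ** P0@[55:55]
[56] read 'c'  n1⇒n6 ·f
[57] read 'd'  n6⇒n10
[58] read 'd'  n10⇒n14 ·f  ** P4@[57:58]
[59] read 'a'  n14⇒n15 ·f
[60] read 'a'  n15⇒n2 ·f
[61] read 'b'  n2⇒n1 ·f  ** P0@[61:61]
[62] read 'c'  n1⇒n6 ·f
[63] read 'd'  n6⇒n10
[64] read 'a'  n10⇒n11
[65] read 'b'  n11⇒n12  ** P0@[65:65],P3@[62:65]

Matches: [[6,0],[11,1],[11,5],[12,4],[14,5],[15,0],[22,0],[22,3],[25,5],[26,4],[29,0],[36,0],[36,3],[38,0],[43,1],[43,5],[45,1],[45,5],[46,4],[47,4],[48,4],[49,0],[50,0],[51,0],[54,4],[55,0],[58,4],[61,0],[65,0],[65,3]]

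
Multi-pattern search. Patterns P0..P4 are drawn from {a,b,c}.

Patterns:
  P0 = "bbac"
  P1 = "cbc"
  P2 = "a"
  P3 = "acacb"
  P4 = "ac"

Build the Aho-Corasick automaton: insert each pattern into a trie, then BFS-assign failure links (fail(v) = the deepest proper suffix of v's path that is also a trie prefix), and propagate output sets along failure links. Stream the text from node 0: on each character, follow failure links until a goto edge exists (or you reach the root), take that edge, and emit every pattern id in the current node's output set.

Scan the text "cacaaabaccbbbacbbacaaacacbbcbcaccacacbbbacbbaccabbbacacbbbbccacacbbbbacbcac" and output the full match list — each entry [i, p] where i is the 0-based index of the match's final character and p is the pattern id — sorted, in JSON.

Build:
Trie (insert patterns):
  n0 'ε': a→8 b→1 c→5
  n1 'b': b→2
  n2 'bb': a→3
  n3 'bba': c→4
  n4 'bbac': ·  [P0 ends]
  n5 'c': b→6
  n6 'cb': c→7
  n7 'cbc': ·  [P1 ends]
  n8 'a': c→9  [P2 ends]
  n9 'ac': a→10  [P4 ends]
  n10 'aca': c→11
  n11 'acac': b→12
  n12 'acacb': ·  [P3 ends]

Failure links (BFS by depth):
  fail(1) 'b': from fail(0)=0 chase 'b': 0 ⇒ 0;  out=∅∪out(0)=∅
  fail(5) 'c': from fail(0)=0 chase 'c': 0 ⇒ 0;  out=∅∪out(0)=∅
  fail(8) 'a': from fail(0)=0 chase 'a': 0 ⇒ 0;  out={2}∪out(0)={2}
  fail(2) 'bb': from fail(1)=0 chase 'b': 0 ⇒ 1;  out=∅∪out(1)=∅
  fail(6) 'cb': from fail(5)=0 chase 'b': 0 ⇒ 1;  out=∅∪out(1)=∅
  fail(9) 'ac': from fail(8)=0 chase 'c': 0 ⇒ 5;  out={4}∪out(5)={4}
  fail(3) 'bba': from fail(2)=1 chase 'a': 1→0 ⇒ 8;  out=∅∪out(8)={2}
  fail(7) 'cbc': from fail(6)=1 chase 'c': 1→0 ⇒ 5;  out={1}∪out(5)={1}
  fail(10) 'aca': from fail(9)=5 chase 'a': 5→0 ⇒ 8;  out=∅∪out(8)={2}
  fail(4) 'bbac': from fail(3)=8 chase 'c': 8 ⇒ 9;  out={0}∪out(9)={0,4}
  fail(11) 'acac': from fail(10)=8 chase 'c': 8 ⇒ 9;  out=∅∪out(9)={4}
  fail(12) 'acacb': from fail(11)=9 chase 'b': 9→5 ⇒ 6;  out={3}∪out(6)={3}

Scan:
[0] read 'c'  n0⇒n5
[1] read 'a'  n5⇒n8 ·f  emit P2@[1:1]
[2] read 'c'  n8⇒n9  emit P4@[1:2]
[3] read 'a'  n9⇒n10  emit P2@[3:3]
[4] read 'a'  n10⇒n8 ·f  emit P2@[4:4]
[5] read 'a'  n8⇒n8 ·f  emit P2@[5:5]
[6] read 'b'  n8⇒n1 ·f
[7] read 'a'  n1⇒n8 ·f  emit P2@[7:7]
[8] read 'c'  n8⇒n9  emit P4@[7:8]
[9] read 'c'  n9⇒n5 ·f
[10] read 'b'  n5⇒n6
[11] read 'b'  n6⇒n2 ·f
[12] read 'b'  n2⇒n2 ·f
[13] read 'a'  n2⇒n3  emit P2@[13:13]
[14] read 'c'  n3⇒n4  emit P0@[11:14],P4@[13:14]
[15] read 'b'  n4⇒n6 ·f
[16] read 'b'  n6⇒n2 ·f
[17] read 'a'  n2⇒n3  emit P2@[17:17]
[18] read 'c'  n3⇒n4  emit P0@[15:18],P4@[17:18]
[19] read 'a'  n4⇒n10 ·f  emit P2@[19:19]
[20] read 'a'  n10⇒n8 ·f  emit P2@[20:20]
[21] read 'a'  n8⇒n8 ·f  emit P2@[21:21]
[22] read 'c'  n8⇒n9  emit P4@[21:22]
[23] read 'a'  n9⇒n10  emit P2@[23:23]
[24] read 'c'  n10⇒n11  emit P4@[23:24]
[25] read 'b'  n11⇒n12  emit P3@[21:25]
[26] read 'b'  n12⇒n2 ·f
[27] read 'c'  n2⇒n5 ·f
[28] read 'b'  n5⇒n6
[29] read 'c'  n6⇒n7  emit P1@[27:29]
[30] read 'a'  n7⇒n8 ·f  emit P2@[30:30]
[31] read 'c'  n8⇒n9  emit P4@[30:31]
[32] read 'c'  n9⇒n5 ·f
[33] read 'a'  n5⇒n8 ·f  emit P2@[33:33]
[34] read 'c'  n8⇒n9  emit P4@[33:34]
[35] read 'a'  n9⇒n10  emit P2@[35:35]
[36] read 'c'  n10⇒n11  emit P4@[35:36]
[37] read 'b'  n11⇒n12  emit P3@[33:37]
[38] read 'b'  n12⇒n2 ·f
[39] read 'b'  n2⇒n2 ·f
[40] read 'a'  n2⇒n3  emit P2@[40:40]
[41] read 'c'  n3⇒n4  emit P0@[38:41],P4@[40:41]
[42] read 'b'  n4⇒n6 ·f
[43] read 'b'  n6⇒n2 ·f
[44] read 'a'  n2⇒n3  emit P2@[44:44]
[45] read 'c'  n3⇒n4  emit P0@[42:45],P4@[44:45]
[46] read 'c'  n4⇒n5 ·f
[47] read 'a'  n5⇒n8 ·f  emit P2@[47:47]
[48] read 'b'  n8⇒n1 ·f
[49] read 'b'  n1⇒n2
[50] read 'b'  n2⇒n2 ·f
[51] read 'a'  n2⇒n3  emit P2@[51:51]
[52] read 'c'  n3⇒n4  emit P0@[49:52],P4@[51:52]
[53] read 'a'  n4⇒n10 ·f  emit P2@[53:53]
[54] read 'c'  n10⇒n11  emit P4@[53:54]
[55] read 'b'  n11⇒n12  emit P3@[51:55]
[56] read 'b'  n12⇒n2 ·f
[57] read 'b'  n2⇒n2 ·f
[58] read 'b'  n2⇒n2 ·f
[59] read 'c'  n2⇒n5 ·f
[60] read 'c'  n5⇒n5 ·f
[61] read 'a'  n5⇒n8 ·f  emit P2@[61:61]
[62] read 'c'  n8⇒n9  emit P4@[61:62]
[63] read 'a'  n9⇒n10  emit P2@[63:63]
[64] read 'c'  n10⇒n11  emit P4@[63:64]
[65] read 'b'  n11⇒n12  emit P3@[61:65]
[66] read 'b'  n12⇒n2 ·f
[67] read 'b'  n2⇒n2 ·f
[68] read 'b'  n2⇒n2 ·f
[69] read 'a'  n2⇒n3  emit P2@[69:69]
[70] read 'c'  n3⇒n4  emit P0@[67:70],P4@[69:70]
[71] read 'b'  n4⇒n6 ·f
[72] read 'c'  n6⇒n7  emit P1@[70:72]
[73] read 'a'  n7⇒n8 ·f  emit P2@[73:73]
[74] read 'c'  n8⇒n9  emit P4@[73:74]

Result: [[1,2],[2,4],[3,2],[4,2],[5,2],[7,2],[8,4],[13,2],[14,0],[14,4],[17,2],[18,0],[18,4],[19,2],[20,2],[21,2],[22,4],[23,2],[24,4],[25,3],[29,1],[30,2],[31,4],[33,2],[34,4],[35,2],[36,4],[37,3],[40,2],[41,0],[41,4],[44,2],[45,0],[45,4],[47,2],[51,2],[52,0],[52,4],[53,2],[54,4],[55,3],[61,2],[62,4],[63,2],[64,4],[65,3],[69,2],[70,0],[70,4],[72,1],[73,2],[74,4]]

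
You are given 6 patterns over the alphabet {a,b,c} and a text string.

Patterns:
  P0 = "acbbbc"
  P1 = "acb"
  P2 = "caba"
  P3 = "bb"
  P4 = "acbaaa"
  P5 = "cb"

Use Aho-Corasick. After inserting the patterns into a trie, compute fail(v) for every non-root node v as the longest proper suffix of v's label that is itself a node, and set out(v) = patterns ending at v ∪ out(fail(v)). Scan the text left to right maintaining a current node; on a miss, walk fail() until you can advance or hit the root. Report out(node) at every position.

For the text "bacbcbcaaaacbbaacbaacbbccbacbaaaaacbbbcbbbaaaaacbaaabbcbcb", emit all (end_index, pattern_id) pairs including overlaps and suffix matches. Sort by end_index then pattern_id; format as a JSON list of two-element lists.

Build automaton:
Trie (insert patterns):
  n0 'ε': a→1 b→11 c→7
  n1 'a': c→2
  n2 'ac': b→3
  n3 'acb': a→13 b→4  [P1 ends]
  n4 'acbb': b→5
  n5 'acbbb': c→6
  n6 'acbbbc': ·  [P0 ends]
  n7 'c': a→8 b→16
  n8 'ca': b→9
  n9 'cab': a→10
  n10 'caba': ·  [P2 ends]
  n11 'b': b→12
  n12 'bb': ·  [P3 ends]
  n13 'acba': a→14
  n14 'acbaa': a→15
  n15 'acbaaa': ·  [P4 ends]
  n16 'cb': ·  [P5 ends]

Failure links (BFS by depth):
  n1('a'): parent n0 fail=0; on 'a' 0 → fail=0;  out ∅∪∅=∅
  n7('c'): parent n0 fail=0; on 'c' 0 → fail=0;  out ∅∪∅=∅
  n11('b'): parent n0 fail=0; on 'b' 0 → fail=0;  out ∅∪∅=∅
  n2('ac'): parent n1 fail=0; on 'c' 0 → fail=7;  out ∅∪∅=∅
  n8('ca'): parent n7 fail=0; on 'a' 0 → fail=1;  out ∅∪∅=∅
  n12('bb'): parent n11 fail=0; on 'b' 0 → fail=11;  out {3}∪∅={3}
  n16('cb'): parent n7 fail=0; on 'b' 0 → fail=11;  out {5}∪∅={5}
  n3('acb'): parent n2 fail=7; on 'b' 7 → fail=16;  out {1}∪{5}={1,5}
  n9('cab'): parent n8 fail=1; on 'b' 1→0 → fail=11;  out ∅∪∅=∅
  n4('acbb'): parent n3 fail=16; on 'b' 16→11 → fail=12;  out ∅∪{3}={3}
  n10('caba'): parent n9 fail=11; on 'a' 11→0 → fail=1;  out {2}∪∅={2}
  n13('acba'): parent n3 fail=16; on 'a' 16→11→0 → fail=1;  out ∅∪∅=∅
  n5('acbbb'): parent n4 fail=12; on 'b' 12→11 → fail=12;  out ∅∪{3}={3}
  n14('acbaa'): parent n13 fail=1; on 'a' 1→0 → fail=1;  out ∅∪∅=∅
  n6('acbbbc'): parent n5 fail=12; on 'c' 12→11→0 → fail=7;  out {0}∪∅={0}
  n15('acbaaa'): parent n14 fail=1; on 'a' 1→0 → fail=1;  out {4}∪∅={4}

Scan:
pos 0 'b': at 11
pos 1 'a': at 1 (via fail)
pos 2 'c': at 2
pos 3 'b': at 3  ** P1@[1:3],P5@[2:3]
pos 4 'c': at 7 (via fail)
pos 5 'b': at 16  ** P5@[4:5]
pos 6 'c': at 7 (via fail)
pos 7 'a': at 8
pos 8 'a': at 1 (via fail)
pos 9 'a': at 1 (via fail)
pos 10 'a': at 1 (via fail)
pos 11 'c': at 2
pos 12 'b': at 3  ** P1@[10:12],P5@[11:12]
pos 13 'b': at 4  ** P3@[12:13]
pos 14 'a': at 1 (via fail)
pos 15 'a': at 1 (via fail)
pos 16 'c': at 2
pos 17 'b': at 3  ** P1@[15:17],P5@[16:17]
pos 18 'a': at 13
pos 19 'a': at 14
pos 20 'c': at 2 (via fail)
pos 21 'b': at 3  ** P1@[19:21],P5@[20:21]
pos 22 'b': at 4  ** P3@[21:22]
pos 23 'c': at 7 (via fail)
pos 24 'c': at 7 (via fail)
pos 25 'b': at 16  ** P5@[24:25]
pos 26 'a': at 1 (via fail)
pos 27 'c': at 2
pos 28 'b': at 3  ** P1@[26:28],P5@[27:28]
pos 29 'a': at 13
pos 30 'a': at 14
pos 31 'a': at 15  ** P4@[26:31]
pos 32 'a': at 1 (via fail)
pos 33 'a': at 1 (via fail)
pos 34 'c': at 2
pos 35 'b': at 3  ** P1@[33:35],P5@[34:35]
pos 36 'b': at 4  ** P3@[35:36]
pos 37 'b': at 5  ** P3@[36:37]
pos 38 'c': at 6  ** P0@[33:38]
pos 39 'b': at 16 (via fail)  ** P5@[38:39]
pos 40 'b': at 12 (via fail)  ** P3@[39:40]
pos 41 'b': at 12 (via fail)  ** P3@[40:41]
pos 42 'a': at 1 (via fail)
pos 43 'a': at 1 (via fail)
pos 44 'a': at 1 (via fail)
pos 45 'a': at 1 (via fail)
pos 46 'a': at 1 (via fail)
pos 47 'c': at 2
pos 48 'b': at 3  ** P1@[46:48],P5@[47:48]
pos 49 'a': at 13
pos 50 'a': at 14
pos 51 'a': at 15  ** P4@[46:51]
pos 52 'b': at 11 (via fail)
pos 53 'b': at 12  ** P3@[52:53]
pos 54 'c': at 7 (via fail)
pos 55 'b': at 16  ** P5@[54:55]
pos 56 'c': at 7 (via fail)
pos 57 'b': at 16  ** P5@[56:57]

Matches: [[3,1],[3,5],[5,5],[12,1],[12,5],[13,3],[17,1],[17,5],[21,1],[21,5],[22,3],[25,5],[28,1],[28,5],[31,4],[35,1],[35,5],[36,3],[37,3],[38,0],[39,5],[40,3],[41,3],[48,1],[48,5],[51,4],[53,3],[55,5],[57,5]]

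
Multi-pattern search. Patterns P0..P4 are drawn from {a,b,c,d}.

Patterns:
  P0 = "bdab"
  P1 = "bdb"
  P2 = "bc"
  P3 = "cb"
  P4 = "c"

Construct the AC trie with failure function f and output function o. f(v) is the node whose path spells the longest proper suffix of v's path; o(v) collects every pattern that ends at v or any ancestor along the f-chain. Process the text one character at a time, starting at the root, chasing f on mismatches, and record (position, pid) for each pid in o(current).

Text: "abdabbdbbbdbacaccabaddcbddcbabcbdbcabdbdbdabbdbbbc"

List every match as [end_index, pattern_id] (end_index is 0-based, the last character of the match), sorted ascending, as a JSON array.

Build:
Trie (insert patterns):
  n0 'ε': b→1 c→7
  n1 'b': c→6 d→2
  n2 'bd': a→3 b→5
  n3 'bda': b→4
  n4 'bdab': ·  [P0 ends]
  n5 'bdb': ·  [P1 ends]
  n6 'bc': ·  [P2 ends]
  n7 'c': b→8  [P4 ends]
  n8 'cb': ·  [P3 ends]

BFS fail/out derivation:
  fail(1) 'b': from fail(0)=0 chase 'b': 0 ⇒ 0;  out=∅∪out(0)=∅
  fail(7) 'c': from fail(0)=0 chase 'c': 0 ⇒ 0;  out={4}∪out(0)={4}
  fail(2) 'bd': from fail(1)=0 chase 'd': 0 ⇒ 0;  out=∅∪out(0)=∅
  fail(6) 'bc': from fail(1)=0 chase 'c': 0 ⇒ 7;  out={2}∪out(7)={2,4}
  fail(8) 'cb': from fail(7)=0 chase 'b': 0 ⇒ 1;  out={3}∪out(1)={3}
  fail(3) 'bda': from fail(2)=0 chase 'a': 0 ⇒ 0;  out=∅∪out(0)=∅
  fail(5) 'bdb': from fail(2)=0 chase 'b': 0 ⇒ 1;  out={1}∪out(1)={1}
  fail(4) 'bdab': from fail(3)=0 chase 'b': 0 ⇒ 1;  out={0}∪out(1)={0}

Text stream:
[0] read 'a'  n0⇒n0
[1] read 'b'  n0⇒n1
[2] read 'd'  n1⇒n2
[3] read 'a'  n2⇒n3
[4] read 'b'  n3⇒n4  emit P0@[1:4]
[5] read 'b'  n4⇒n1 (via fail)
[6] read 'd'  n1⇒n2
[7] read 'b'  n2⇒n5  emit P1@[5:7]
[8] read 'b'  n5⇒n1 (via fail)
[9] read 'b'  n1⇒n1 (via fail)
[10] read 'd'  n1⇒n2
[11] read 'b'  n2⇒n5  emit P1@[9:11]
[12] read 'a'  n5⇒n0 (via fail)
[13] read 'c'  n0⇒n7  emit P4@[13:13]
[14] read 'a'  n7⇒n0 (via fail)
[15] read 'c'  n0⇒n7  emit P4@[15:15]
[16] read 'c'  n7⇒n7 (via fail)  emit P4@[16:16]
[17] read 'a'  n7⇒n0 (via fail)
[18] read 'b'  n0⇒n1
[19] read 'a'  n1⇒n0 (via fail)
[20] read 'd'  n0⇒n0
[21] read 'd'  n0⇒n0
[22] read 'c'  n0⇒n7  emit P4@[22:22]
[23] read 'b'  n7⇒n8  emit P3@[22:23]
[24] read 'd'  n8⇒n2 (via fail)
[25] read 'd'  n2⇒n0 (via fail)
[26] read 'c'  n0⇒n7  emit P4@[26:26]
[27] read 'b'  n7⇒n8  emit P3@[26:27]
[28] read 'a'  n8⇒n0 (via fail)
[29] read 'b'  n0⇒n1
[30] read 'c'  n1⇒n6  emit P2@[29:30],P4@[30:30]
[31] read 'b'  n6⇒n8 (via fail)  emit P3@[30:31]
[32] read 'd'  n8⇒n2 (via fail)
[33] read 'b'  n2⇒n5  emit P1@[31:33]
[34] read 'c'  n5⇒n6 (via fail)  emit P2@[33:34],P4@[34:34]
[35] read 'a'  n6⇒n0 (via fail)
[36] read 'b'  n0⇒n1
[37] read 'd'  n1⇒n2
[38] read 'b'  n2⇒n5  emit P1@[36:38]
[39] read 'd'  n5⇒n2 (via fail)
[40] read 'b'  n2⇒n5  emit P1@[38:40]
[41] read 'd'  n5⇒n2 (via fail)
[42] read 'a'  n2⇒n3
[43] read 'b'  n3⇒n4  emit P0@[40:43]
[44] read 'b'  n4⇒n1 (via fail)
[45] read 'd'  n1⇒n2
[46] read 'b'  n2⇒n5  emit P1@[44:46]
[47] read 'b'  n5⇒n1 (via fail)
[48] read 'b'  n1⇒n1 (via fail)
[49] read 'c'  n1⇒n6  emit P2@[48:49],P4@[49:49]

Matches: [[4,0],[7,1],[11,1],[13,4],[15,4],[16,4],[22,4],[23,3],[26,4],[27,3],[30,2],[30,4],[31,3],[33,1],[34,2],[34,4],[38,1],[40,1],[43,0],[46,1],[49,2],[49,4]]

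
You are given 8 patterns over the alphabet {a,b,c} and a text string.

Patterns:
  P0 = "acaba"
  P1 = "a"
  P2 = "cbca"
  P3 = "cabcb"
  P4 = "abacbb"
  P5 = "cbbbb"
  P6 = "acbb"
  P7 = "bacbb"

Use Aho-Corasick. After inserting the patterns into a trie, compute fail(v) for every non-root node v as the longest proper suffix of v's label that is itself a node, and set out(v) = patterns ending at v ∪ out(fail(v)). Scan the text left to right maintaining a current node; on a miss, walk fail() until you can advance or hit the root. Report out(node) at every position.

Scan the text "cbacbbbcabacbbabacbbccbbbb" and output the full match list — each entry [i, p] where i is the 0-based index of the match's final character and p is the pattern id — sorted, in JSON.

Build:
Trie (insert patterns):
  0='ε' goto a→1 b→24 c→6
  1='a' goto b→14 c→2  [P1 ends]
  2='ac' goto a→3 b→22
  3='aca' goto b→4
  4='acab' goto a→5
  5='acaba' goto ·  [P0 ends]
  6='c' goto a→10 b→7
  7='cb' goto b→19 c→8
  8='cbc' goto a→9
  9='cbca' goto ·  [P2 ends]
  10='ca' goto b→11
  11='cab' goto c→12
  12='cabc' goto b→13
  13='cabcb' goto ·  [P3 ends]
  14='ab' goto a→15
  15='aba' goto c→16
  16='abac' goto b→17
  17='abacb' goto b→18
  18='abacbb' goto ·  [P4 ends]
  19='cbb' goto b→20
  20='cbbb' goto b→21
  21='cbbbb' goto ·  [P5 ends]
  22='acb' goto b→23
  23='acbb' goto ·  [P6 ends]
  24='b' goto a→25
  25='ba' goto c→26
  26='bac' goto b→27
  27='bacb' goto b→28
  28='bacbb' goto ·  [P7 ends]

Failure links (BFS by depth):
  fail(1) 'a': from fail(0)=0 chase 'a': 0 ⇒ 0;  out={1}∪out(0)={1}
  fail(6) 'c': from fail(0)=0 chase 'c': 0 ⇒ 0;  out=∅∪out(0)=∅
  fail(24) 'b': from fail(0)=0 chase 'b': 0 ⇒ 0;  out=∅∪out(0)=∅
  fail(2) 'ac': from fail(1)=0 chase 'c': 0 ⇒ 6;  out=∅∪out(6)=∅
  fail(7) 'cb': from fail(6)=0 chase 'b': 0 ⇒ 24;  out=∅∪out(24)=∅
  fail(10) 'ca': from fail(6)=0 chase 'a': 0 ⇒ 1;  out=∅∪out(1)={1}
  fail(14) 'ab': from fail(1)=0 chase 'b': 0 ⇒ 24;  out=∅∪out(24)=∅
  fail(25) 'ba': from fail(24)=0 chase 'a': 0 ⇒ 1;  out=∅∪out(1)={1}
  fail(3) 'aca': from fail(2)=6 chase 'a': 6 ⇒ 10;  out=∅∪out(10)={1}
  fail(8) 'cbc': from fail(7)=24 chase 'c': 24→0 ⇒ 6;  out=∅∪out(6)=∅
  fail(11) 'cab': from fail(10)=1 chase 'b': 1 ⇒ 14;  out=∅∪out(14)=∅
  fail(15) 'aba': from fail(14)=24 chase 'a': 24 ⇒ 25;  out=∅∪out(25)={1}
  fail(19) 'cbb': from fail(7)=24 chase 'b': 24→0 ⇒ 24;  out=∅∪out(24)=∅
  fail(22) 'acb': from fail(2)=6 chase 'b': 6 ⇒ 7;  out=∅∪out(7)=∅
  fail(26) 'bac': from fail(25)=1 chase 'c': 1 ⇒ 2;  out=∅∪out(2)=∅
  fail(4) 'acab': from fail(3)=10 chase 'b': 10 ⇒ 11;  out=∅∪out(11)=∅
  fail(9) 'cbca': from fail(8)=6 chase 'a': 6 ⇒ 10;  out={2}∪out(10)={1,2}
  fail(12) 'cabc': from fail(11)=14 chase 'c': 14→24→0 ⇒ 6;  out=∅∪out(6)=∅
  fail(16) 'abac': from fail(15)=25 chase 'c': 25 ⇒ 26;  out=∅∪out(26)=∅
  fail(20) 'cbbb': from fail(19)=24 chase 'b': 24→0 ⇒ 24;  out=∅∪out(24)=∅
  fail(23) 'acbb': from fail(22)=7 chase 'b': 7 ⇒ 19;  out={6}∪out(19)={6}
  fail(27) 'bacb': from fail(26)=2 chase 'b': 2 ⇒ 22;  out=∅∪out(22)=∅
  fail(5) 'acaba': from fail(4)=11 chase 'a': 11→14 ⇒ 15;  out={0}∪out(15)={0,1}
  fail(13) 'cabcb': from fail(12)=6 chase 'b': 6 ⇒ 7;  out={3}∪out(7)={3}
  fail(17) 'abacb': from fail(16)=26 chase 'b': 26 ⇒ 27;  out=∅∪out(27)=∅
  fail(21) 'cbbbb': from fail(20)=24 chase 'b': 24→0 ⇒ 24;  out={5}∪out(24)={5}
  fail(28) 'bacbb': from fail(27)=22 chase 'b': 22 ⇒ 23;  out={7}∪out(23)={6,7}
  fail(18) 'abacbb': from fail(17)=27 chase 'b': 27 ⇒ 28;  out={4}∪out(28)={4,6,7}

Scan:
[0] read 'c'  n0⇒n6
[1] read 'b'  n6⇒n7
[2] read 'a'  n7⇒n25 ·f  emit P1@[2:2]
[3] read 'c'  n25⇒n26
[4] read 'b'  n26⇒n27
[5] read 'b'  n27⇒n28  emit P6@[2:5],P7@[1:5]
[6] read 'b'  n28⇒n20 ·f
[7] read 'c'  n20⇒n6 ·f
[8] read 'a'  n6⇒n10  emit P1@[8:8]
[9] read 'b'  n10⇒n11
[10] read 'a'  n11⇒n15 ·f  emit P1@[10:10]
[11] read 'c'  n15⇒n16
[12] read 'b'  n16⇒n17
[13] read 'b'  n17⇒n18  emit P4@[8:13],P6@[10:13],P7@[9:13]
[14] read 'a'  n18⇒n25 ·f  emit P1@[14:14]
[15] read 'b'  n25⇒n14 ·f
[16] read 'a'  n14⇒n15  emit P1@[16:16]
[17] read 'c'  n15⇒n16
[18] read 'b'  n16⇒n17
[19] read 'b'  n17⇒n18  emit P4@[14:19],P6@[16:19],P7@[15:19]
[20] read 'c'  n18⇒n6 ·f
[21] read 'c'  n6⇒n6 ·f
[22] read 'b'  n6⇒n7
[23] read 'b'  n7⇒n19
[24] read 'b'  n19⇒n20
[25] read 'b'  n20⇒n21  emit P5@[21:25]

Matches: [[2,1],[5,6],[5,7],[8,1],[10,1],[13,4],[13,6],[13,7],[14,1],[16,1],[19,4],[19,6],[19,7],[25,5]]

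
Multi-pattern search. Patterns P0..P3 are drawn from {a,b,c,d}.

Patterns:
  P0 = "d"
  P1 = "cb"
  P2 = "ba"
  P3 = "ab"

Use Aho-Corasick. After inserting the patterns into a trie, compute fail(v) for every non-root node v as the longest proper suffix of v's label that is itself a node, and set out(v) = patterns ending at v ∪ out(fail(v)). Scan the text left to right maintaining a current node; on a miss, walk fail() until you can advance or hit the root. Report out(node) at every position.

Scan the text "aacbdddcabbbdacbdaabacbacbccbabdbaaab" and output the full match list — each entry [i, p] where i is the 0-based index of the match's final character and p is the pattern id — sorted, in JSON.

Construct AC machine:
Trie nodes:
  0='ε' goto a→6 b→4 c→2 d→1
  1='d' goto ·  [P0 ends]
  2='c' goto b→3
  3='cb' goto ·  [P1 ends]
  4='b' goto a→5
  5='ba' goto ·  [P2 ends]
  6='a' goto b→7
  7='ab' goto ·  [P3 ends]

BFS fail/out derivation:
  fail(1) 'd': from fail(0)=0 chase 'd': 0 ⇒ 0;  out={0}∪out(0)={0}
  fail(2) 'c': from fail(0)=0 chase 'c': 0 ⇒ 0;  out=∅∪out(0)=∅
  fail(4) 'b': from fail(0)=0 chase 'b': 0 ⇒ 0;  out=∅∪out(0)=∅
  fail(6) 'a': from fail(0)=0 chase 'a': 0 ⇒ 0;  out=∅∪out(0)=∅
  fail(3) 'cb': from fail(2)=0 chase 'b': 0 ⇒ 4;  out={1}∪out(4)={1}
  fail(5) 'ba': from fail(4)=0 chase 'a': 0 ⇒ 6;  out={2}∪out(6)={2}
  fail(7) 'ab': from fail(6)=0 chase 'b': 0 ⇒ 4;  out={3}∪out(4)={3}

Run:
pos 0 'a': at 6
pos 1 'a': at 6 (fail-walked)
pos 2 'c': at 2 (fail-walked)
pos 3 'b': at 3  ** P1@[2:3]
pos 4 'd': at 1 (fail-walked)  ** P0@[4:4]
pos 5 'd': at 1 (fail-walked)  ** P0@[5:5]
pos 6 'd': at 1 (fail-walked)  ** P0@[6:6]
pos 7 'c': at 2 (fail-walked)
pos 8 'a': at 6 (fail-walked)
pos 9 'b': at 7  ** P3@[8:9]
pos 10 'b': at 4 (fail-walked)
pos 11 'b': at 4 (fail-walked)
pos 12 'd': at 1 (fail-walked)  ** P0@[12:12]
pos 13 'a': at 6 (fail-walked)
pos 14 'c': at 2 (fail-walked)
pos 15 'b': at 3  ** P1@[14:15]
pos 16 'd': at 1 (fail-walked)  ** P0@[16:16]
pos 17 'a': at 6 (fail-walked)
pos 18 'a': at 6 (fail-walked)
pos 19 'b': at 7  ** P3@[18:19]
pos 20 'a': at 5 (fail-walked)  ** P2@[19:20]
pos 21 'c': at 2 (fail-walked)
pos 22 'b': at 3  ** P1@[21:22]
pos 23 'a': at 5 (fail-walked)  ** P2@[22:23]
pos 24 'c': at 2 (fail-walked)
pos 25 'b': at 3  ** P1@[24:25]
pos 26 'c': at 2 (fail-walked)
pos 27 'c': at 2 (fail-walked)
pos 28 'b': at 3  ** P1@[27:28]
pos 29 'a': at 5 (fail-walked)  ** P2@[28:29]
pos 30 'b': at 7 (fail-walked)  ** P3@[29:30]
pos 31 'd': at 1 (fail-walked)  ** P0@[31:31]
pos 32 'b': at 4 (fail-walked)
pos 33 'a': at 5  ** P2@[32:33]
pos 34 'a': at 6 (fail-walked)
pos 35 'a': at 6 (fail-walked)
pos 36 'b': at 7  ** P3@[35:36]

Matches: [[3,1],[4,0],[5,0],[6,0],[9,3],[12,0],[15,1],[16,0],[19,3],[20,2],[22,1],[23,2],[25,1],[28,1],[29,2],[30,3],[31,0],[33,2],[36,3]]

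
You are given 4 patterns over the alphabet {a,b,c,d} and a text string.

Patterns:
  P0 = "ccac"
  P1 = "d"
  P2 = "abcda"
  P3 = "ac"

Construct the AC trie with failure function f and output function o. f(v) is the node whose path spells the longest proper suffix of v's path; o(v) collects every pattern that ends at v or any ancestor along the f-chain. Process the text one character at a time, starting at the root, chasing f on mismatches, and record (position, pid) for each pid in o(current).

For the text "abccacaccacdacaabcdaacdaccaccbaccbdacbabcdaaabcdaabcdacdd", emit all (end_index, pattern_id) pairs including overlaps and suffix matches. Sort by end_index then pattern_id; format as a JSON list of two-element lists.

Build automaton:
Trie (insert patterns):
  n0 'ε': a→6 c→1 d→5
  n1 'c': c→2
  n2 'cc': a→3
  n3 'cca': c→4
  n4 'ccac': ·  ←P0
  n5 'd': ·  ←P1
  n6 'a': b→7 c→11
  n7 'ab': c→8
  n8 'abc': d→9
  n9 'abcd': a→10
  n10 'abcda': ·  ←P2
  n11 'ac': ·  ←P3

Failure links (BFS by depth):
  fail(1) 'c': from fail(0)=0 chase 'c': 0 ⇒ 0;  out=∅∪out(0)=∅
  fail(5) 'd': from fail(0)=0 chase 'd': 0 ⇒ 0;  out={1}∪out(0)={1}
  fail(6) 'a': from fail(0)=0 chase 'a': 0 ⇒ 0;  out=∅∪out(0)=∅
  fail(2) 'cc': from fail(1)=0 chase 'c': 0 ⇒ 1;  out=∅∪out(1)=∅
  fail(7) 'ab': from fail(6)=0 chase 'b': 0 ⇒ 0;  out=∅∪out(0)=∅
  fail(11) 'ac': from fail(6)=0 chase 'c': 0 ⇒ 1;  out={3}∪out(1)={3}
  fail(3) 'cca': from fail(2)=1 chase 'a': 1→0 ⇒ 6;  out=∅∪out(6)=∅
  fail(8) 'abc': from fail(7)=0 chase 'c': 0 ⇒ 1;  out=∅∪out(1)=∅
  fail(4) 'ccac': from fail(3)=6 chase 'c': 6 ⇒ 11;  out={0}∪out(11)={0,3}
  fail(9) 'abcd': from fail(8)=1 chase 'd': 1→0 ⇒ 5;  out=∅∪out(5)={1}
  fail(10) 'abcda': from fail(9)=5 chase 'a': 5→0 ⇒ 6;  out={2}∪out(6)={2}

Scan:
[0] read 'a'  n0⇒n6
[1] read 'b'  n6⇒n7
[2] read 'c'  n7⇒n8
[3] read 'c'  n8⇒n2 ·f
[4] read 'a'  n2⇒n3
[5] read 'c'  n3⇒n4  → match P0@[2:5],P3@[4:5]
[6] read 'a'  n4⇒n6 ·f
[7] read 'c'  n6⇒n11  → match P3@[6:7]
[8] read 'c'  n11⇒n2 ·f
[9] read 'a'  n2⇒n3
[10] read 'c'  n3⇒n4  → match P0@[7:10],P3@[9:10]
[11] read 'd'  n4⇒n5 ·f  → match P1@[11:11]
[12] read 'a'  n5⇒n6 ·f
[13] read 'c'  n6⇒n11  → match P3@[12:13]
[14] read 'a'  n11⇒n6 ·f
[15] read 'a'  n6⇒n6 ·f
[16] read 'b'  n6⇒n7
[17] read 'c'  n7⇒n8
[18] read 'd'  n8⇒n9  → match P1@[18:18]
[19] read 'a'  n9⇒n10  → match P2@[15:19]
[20] read 'a'  n10⇒n6 ·f
[21] read 'c'  n6⇒n11  → match P3@[20:21]
[22] read 'd'  n11⇒n5 ·f  → match P1@[22:22]
[23] read 'a'  n5⇒n6 ·f
[24] read 'c'  n6⇒n11  → match P3@[23:24]
[25] read 'c'  n11⇒n2 ·f
[26] read 'a'  n2⇒n3
[27] read 'c'  n3⇒n4  → match P0@[24:27],P3@[26:27]
[28] read 'c'  n4⇒n2 ·f
[29] read 'b'  n2⇒n0 ·f
[30] read 'a'  n0⇒n6
[31] read 'c'  n6⇒n11  → match P3@[30:31]
[32] read 'c'  n11⇒n2 ·f
[33] read 'b'  n2⇒n0 ·f
[34] read 'd'  n0⇒n5  → match P1@[34:34]
[35] read 'a'  n5⇒n6 ·f
[36] read 'c'  n6⇒n11  → match P3@[35:36]
[37] read 'b'  n11⇒n0 ·f
[38] read 'a'  n0⇒n6
[39] read 'b'  n6⇒n7
[40] read 'c'  n7⇒n8
[41] read 'd'  n8⇒n9  → match P1@[41:41]
[42] read 'a'  n9⇒n10  → match P2@[38:42]
[43] read 'a'  n10⇒n6 ·f
[44] read 'a'  n6⇒n6 ·f
[45] read 'b'  n6⇒n7
[46] read 'c'  n7⇒n8
[47] read 'd'  n8⇒n9  → match P1@[47:47]
[48] read 'a'  n9⇒n10  → match P2@[44:48]
[49] read 'a'  n10⇒n6 ·f
[50] read 'b'  n6⇒n7
[51] read 'c'  n7⇒n8
[52] read 'd'  n8⇒n9  → match P1@[52:52]
[53] read 'a'  n9⇒n10  → match P2@[49:53]
[54] read 'c'  n10⇒n11 ·f  → match P3@[53:54]
[55] read 'd'  n11⇒n5 ·f  → match P1@[55:55]
[56] read 'd'  n5⇒n5 ·f  → match P1@[56:56]

Matches: [[5,0],[5,3],[7,3],[10,0],[10,3],[11,1],[13,3],[18,1],[19,2],[21,3],[22,1],[24,3],[27,0],[27,3],[31,3],[34,1],[36,3],[41,1],[42,2],[47,1],[48,2],[52,1],[53,2],[54,3],[55,1],[56,1]]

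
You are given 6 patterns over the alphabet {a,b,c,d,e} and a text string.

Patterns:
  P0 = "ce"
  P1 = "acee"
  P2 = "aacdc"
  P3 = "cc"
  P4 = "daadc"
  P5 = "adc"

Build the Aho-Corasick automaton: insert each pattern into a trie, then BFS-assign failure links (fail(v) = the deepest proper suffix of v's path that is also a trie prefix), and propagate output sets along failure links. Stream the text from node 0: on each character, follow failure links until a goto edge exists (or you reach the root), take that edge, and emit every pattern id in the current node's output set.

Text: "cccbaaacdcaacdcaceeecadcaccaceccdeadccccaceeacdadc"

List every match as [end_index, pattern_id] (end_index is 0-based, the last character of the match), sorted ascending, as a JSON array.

Build automaton:
Trie (insert patterns):
  n0 'ε': a→3 c→1 d→12
  n1 'c': c→11 e→2
  n2 'ce': ·  [P0 ends]
  n3 'a': a→7 c→4 d→17
  n4 'ac': e→5
  n5 'ace': e→6
  n6 'acee': ·  [P1 ends]
  n7 'aa': c→8
  n8 'aac': d→9
  n9 'aacd': c→10
  n10 'aacdc': ·  [P2 ends]
  n11 'cc': ·  [P3 ends]
  n12 'd': a→13
  n13 'da': a→14
  n14 'daa': d→15
  n15 'daad': c→16
  n16 'daadc': ·  [P4 ends]
  n17 'ad': c→18
  n18 'adc': ·  [P5 ends]

BFS fail/out derivation:
  fail(1) 'c': from fail(0)=0 chase 'c': 0 ⇒ 0;  out=∅∪out(0)=∅
  fail(3) 'a': from fail(0)=0 chase 'a': 0 ⇒ 0;  out=∅∪out(0)=∅
  fail(12) 'd': from fail(0)=0 chase 'd': 0 ⇒ 0;  out=∅∪out(0)=∅
  fail(2) 'ce': from fail(1)=0 chase 'e': 0 ⇒ 0;  out={0}∪out(0)={0}
  fail(4) 'ac': from fail(3)=0 chase 'c': 0 ⇒ 1;  out=∅∪out(1)=∅
  fail(7) 'aa': from fail(3)=0 chase 'a': 0 ⇒ 3;  out=∅∪out(3)=∅
  fail(11) 'cc': from fail(1)=0 chase 'c': 0 ⇒ 1;  out={3}∪out(1)={3}
  fail(13) 'da': from fail(12)=0 chase 'a': 0 ⇒ 3;  out=∅∪out(3)=∅
  fail(17) 'ad': from fail(3)=0 chase 'd': 0 ⇒ 12;  out=∅∪out(12)=∅
  fail(5) 'ace': from fail(4)=1 chase 'e': 1 ⇒ 2;  out=∅∪out(2)={0}
  fail(8) 'aac': from fail(7)=3 chase 'c': 3 ⇒ 4;  out=∅∪out(4)=∅
  fail(14) 'daa': from fail(13)=3 chase 'a': 3 ⇒ 7;  out=∅∪out(7)=∅
  fail(18) 'adc': from fail(17)=12 chase 'c': 12→0 ⇒ 1;  out={5}∪out(1)={5}
  fail(6) 'acee': from fail(5)=2 chase 'e': 2→0 ⇒ 0;  out={1}∪out(0)={1}
  fail(9) 'aacd': from fail(8)=4 chase 'd': 4→1→0 ⇒ 12;  out=∅∪out(12)=∅
  fail(15) 'daad': from fail(14)=7 chase 'd': 7→3 ⇒ 17;  out=∅∪out(17)=∅
  fail(10) 'aacdc': from fail(9)=12 chase 'c': 12→0 ⇒ 1;  out={2}∪out(1)={2}
  fail(16) 'daadc': from fail(15)=17 chase 'c': 17 ⇒ 18;  out={4}∪out(18)={4,5}

Text stream:
pos 0 'c': at 1
pos 1 'c': at 11  emit P3@[0:1]
pos 2 'c': at 11 (fail-walked)  emit P3@[1:2]
pos 3 'b': at 0 (fail-walked)
pos 4 'a': at 3
pos 5 'a': at 7
pos 6 'a': at 7 (fail-walked)
pos 7 'c': at 8
pos 8 'd': at 9
pos 9 'c': at 10  emit P2@[5:9]
pos 10 'a': at 3 (fail-walked)
pos 11 'a': at 7
pos 12 'c': at 8
pos 13 'd': at 9
pos 14 'c': at 10  emit P2@[10:14]
pos 15 'a': at 3 (fail-walked)
pos 16 'c': at 4
pos 17 'e': at 5  emit P0@[16:17]
pos 18 'e': at 6  emit P1@[15:18]
pos 19 'e': at 0 (fail-walked)
pos 20 'c': at 1
pos 21 'a': at 3 (fail-walked)
pos 22 'd': at 17
pos 23 'c': at 18  emit P5@[21:23]
pos 24 'a': at 3 (fail-walked)
pos 25 'c': at 4
pos 26 'c': at 11 (fail-walked)  emit P3@[25:26]
pos 27 'a': at 3 (fail-walked)
pos 28 'c': at 4
pos 29 'e': at 5  emit P0@[28:29]
pos 30 'c': at 1 (fail-walked)
pos 31 'c': at 11  emit P3@[30:31]
pos 32 'd': at 12 (fail-walked)
pos 33 'e': at 0 (fail-walked)
pos 34 'a': at 3
pos 35 'd': at 17
pos 36 'c': at 18  emit P5@[34:36]
pos 37 'c': at 11 (fail-walked)  emit P3@[36:37]
pos 38 'c': at 11 (fail-walked)  emit P3@[37:38]
pos 39 'c': at 11 (fail-walked)  emit P3@[38:39]
pos 40 'a': at 3 (fail-walked)
pos 41 'c': at 4
pos 42 'e': at 5  emit P0@[41:42]
pos 43 'e': at 6  emit P1@[40:43]
pos 44 'a': at 3 (fail-walked)
pos 45 'c': at 4
pos 46 'd': at 12 (fail-walked)
pos 47 'a': at 13
pos 48 'd': at 17 (fail-walked)
pos 49 'c': at 18  emit P5@[47:49]

Matches: [[1,3],[2,3],[9,2],[14,2],[17,0],[18,1],[23,5],[26,3],[29,0],[31,3],[36,5],[37,3],[38,3],[39,3],[42,0],[43,1],[49,5]]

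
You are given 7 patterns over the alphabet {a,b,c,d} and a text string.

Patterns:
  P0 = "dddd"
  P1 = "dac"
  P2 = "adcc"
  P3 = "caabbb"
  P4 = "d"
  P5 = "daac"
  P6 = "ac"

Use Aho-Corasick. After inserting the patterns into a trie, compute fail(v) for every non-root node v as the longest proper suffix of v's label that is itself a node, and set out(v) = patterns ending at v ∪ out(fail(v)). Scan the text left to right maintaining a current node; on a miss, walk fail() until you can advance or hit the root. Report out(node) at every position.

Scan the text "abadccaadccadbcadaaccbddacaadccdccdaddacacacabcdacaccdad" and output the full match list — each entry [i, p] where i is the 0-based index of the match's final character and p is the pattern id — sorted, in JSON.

Construct AC machine:
Trie (insert patterns):
  0='ε' goto a→7 c→11 d→1
  1='d' goto a→5 d→2  ←P4
  2='dd' goto d→3
  3='ddd' goto d→4
  4='dddd' goto ·  ←P0
  5='da' goto a→17 c→6
  6='dac' goto ·  ←P1
  7='a' goto c→19 d→8
  8='ad' goto c→9
  9='adc' goto c→10
  10='adcc' goto ·  ←P2
  11='c' goto a→12
  12='ca' goto a→13
  13='caa' goto b→14
  14='caab' goto b→15
  15='caabb' goto b→16
  16='caabbb' goto ·  ←P3
  17='daa' goto c→18
  18='daac' goto ·  ←P5
  19='ac' goto ·  ←P6

BFS fail/out derivation:
  n1('d'): parent n0 fail=0; on 'd' 0 → fail=0;  out {4}∪∅={4}
  n7('a'): parent n0 fail=0; on 'a' 0 → fail=0;  out ∅∪∅=∅
  n11('c'): parent n0 fail=0; on 'c' 0 → fail=0;  out ∅∪∅=∅
  n2('dd'): parent n1 fail=0; on 'd' 0 → fail=1;  out ∅∪{4}={4}
  n5('da'): parent n1 fail=0; on 'a' 0 → fail=7;  out ∅∪∅=∅
  n8('ad'): parent n7 fail=0; on 'd' 0 → fail=1;  out ∅∪{4}={4}
  n12('ca'): parent n11 fail=0; on 'a' 0 → fail=7;  out ∅∪∅=∅
  n19('ac'): parent n7 fail=0; on 'c' 0 → fail=11;  out {6}∪∅={6}
  n3('ddd'): parent n2 fail=1; on 'd' 1 → fail=2;  out ∅∪{4}={4}
  n6('dac'): parent n5 fail=7; on 'c' 7 → fail=19;  out {1}∪{6}={1,6}
  n9('adc'): parent n8 fail=1; on 'c' 1→0 → fail=11;  out ∅∪∅=∅
  n13('caa'): parent n12 fail=7; on 'a' 7→0 → fail=7;  out ∅∪∅=∅
  n17('daa'): parent n5 fail=7; on 'a' 7→0 → fail=7;  out ∅∪∅=∅
  n4('dddd'): parent n3 fail=2; on 'd' 2 → fail=3;  out {0}∪{4}={0,4}
  n10('adcc'): parent n9 fail=11; on 'c' 11→0 → fail=11;  out {2}∪∅={2}
  n14('caab'): parent n13 fail=7; on 'b' 7→0 → fail=0;  out ∅∪∅=∅
  n18('daac'): parent n17 fail=7; on 'c' 7 → fail=19;  out {5}∪{6}={5,6}
  n15('caabb'): parent n14 fail=0; on 'b' 0 → fail=0;  out ∅∪∅=∅
  n16('caabbb'): parent n15 fail=0; on 'b' 0 → fail=0;  out {3}∪∅={3}

Text stream:
i=0 'a': node 0→7
i=1 'b': node 7→0 (fail-walked)
i=2 'a': node 0→7
i=3 'd': node 7→8  emit P4@[3:3]
i=4 'c': node 8→9
i=5 'c': node 9→10  emit P2@[2:5]
i=6 'a': node 10→12 (fail-walked)
i=7 'a': node 12→13
i=8 'd': node 13→8 (fail-walked)  emit P4@[8:8]
i=9 'c': node 8→9
i=10 'c': node 9→10  emit P2@[7:10]
i=11 'a': node 10→12 (fail-walked)
i=12 'd': node 12→8 (fail-walked)  emit P4@[12:12]
i=13 'b': node 8→0 (fail-walked)
i=14 'c': node 0→11
i=15 'a': node 11→12
i=16 'd': node 12→8 (fail-walked)  emit P4@[16:16]
i=17 'a': node 8→5 (fail-walked)
i=18 'a': node 5→17
i=19 'c': node 17→18  emit P5@[16:19],P6@[18:19]
i=20 'c': node 18→11 (fail-walked)
i=21 'b': node 11→0 (fail-walked)
i=22 'd': node 0→1  emit P4@[22:22]
i=23 'd': node 1→2  emit P4@[23:23]
i=24 'a': node 2→5 (fail-walked)
i=25 'c': node 5→6  emit P1@[23:25],P6@[24:25]
i=26 'a': node 6→12 (fail-walked)
i=27 'a': node 12→13
i=28 'd': node 13→8 (fail-walked)  emit P4@[28:28]
i=29 'c': node 8→9
i=30 'c': node 9→10  emit P2@[27:30]
i=31 'd': node 10→1 (fail-walked)  emit P4@[31:31]
i=32 'c': node 1→11 (fail-walked)
i=33 'c': node 11→11 (fail-walked)
i=34 'd': node 11→1 (fail-walked)  emit P4@[34:34]
i=35 'a': node 1→5
i=36 'd': node 5→8 (fail-walked)  emit P4@[36:36]
i=37 'd': node 8→2 (fail-walked)  emit P4@[37:37]
i=38 'a': node 2→5 (fail-walked)
i=39 'c': node 5→6  emit P1@[37:39],P6@[38:39]
i=40 'a': node 6→12 (fail-walked)
i=41 'c': node 12→19 (fail-walked)  emit P6@[40:41]
i=42 'a': node 19→12 (fail-walked)
i=43 'c': node 12→19 (fail-walked)  emit P6@[42:43]
i=44 'a': node 19→12 (fail-walked)
i=45 'b': node 12→0 (fail-walked)
i=46 'c': node 0→11
i=47 'd': node 11→1 (fail-walked)  emit P4@[47:47]
i=48 'a': node 1→5
i=49 'c': node 5→6  emit P1@[47:49],P6@[48:49]
i=50 'a': node 6→12 (fail-walked)
i=51 'c': node 12→19 (fail-walked)  emit P6@[50:51]
i=52 'c': node 19→11 (fail-walked)
i=53 'd': node 11→1 (fail-walked)  emit P4@[53:53]
i=54 'a': node 1→5
i=55 'd': node 5→8 (fail-walked)  emit P4@[55:55]

Result: [[3,4],[5,2],[8,4],[10,2],[12,4],[16,4],[19,5],[19,6],[22,4],[23,4],[25,1],[25,6],[28,4],[30,2],[31,4],[34,4],[36,4],[37,4],[39,1],[39,6],[41,6],[43,6],[47,4],[49,1],[49,6],[51,6],[53,4],[55,4]]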